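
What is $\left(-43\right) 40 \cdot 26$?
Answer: $-44720$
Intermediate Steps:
$\left(-43\right) 40 \cdot 26 = \left(-1720\right) 26 = -44720$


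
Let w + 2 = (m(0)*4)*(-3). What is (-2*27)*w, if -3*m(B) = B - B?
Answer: 108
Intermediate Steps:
m(B) = 0 (m(B) = -(B - B)/3 = -⅓*0 = 0)
w = -2 (w = -2 + (0*4)*(-3) = -2 + 0*(-3) = -2 + 0 = -2)
(-2*27)*w = -2*27*(-2) = -54*(-2) = 108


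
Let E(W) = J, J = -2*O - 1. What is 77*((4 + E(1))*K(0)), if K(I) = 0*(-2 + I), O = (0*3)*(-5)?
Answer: 0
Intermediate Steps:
O = 0 (O = 0*(-5) = 0)
J = -1 (J = -2*0 - 1 = 0 - 1 = -1)
K(I) = 0
E(W) = -1
77*((4 + E(1))*K(0)) = 77*((4 - 1)*0) = 77*(3*0) = 77*0 = 0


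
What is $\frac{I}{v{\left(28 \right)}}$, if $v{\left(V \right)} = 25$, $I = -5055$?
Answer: $- \frac{1011}{5} \approx -202.2$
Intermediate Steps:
$\frac{I}{v{\left(28 \right)}} = - \frac{5055}{25} = \left(-5055\right) \frac{1}{25} = - \frac{1011}{5}$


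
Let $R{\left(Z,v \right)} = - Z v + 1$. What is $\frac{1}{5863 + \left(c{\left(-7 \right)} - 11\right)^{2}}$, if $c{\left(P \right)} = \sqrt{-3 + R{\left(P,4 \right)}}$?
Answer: $\frac{3005}{18053758} + \frac{11 \sqrt{26}}{18053758} \approx 0.00016955$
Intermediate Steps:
$R{\left(Z,v \right)} = 1 - Z v$ ($R{\left(Z,v \right)} = - Z v + 1 = 1 - Z v$)
$c{\left(P \right)} = \sqrt{-2 - 4 P}$ ($c{\left(P \right)} = \sqrt{-3 - \left(-1 + P 4\right)} = \sqrt{-3 - \left(-1 + 4 P\right)} = \sqrt{-2 - 4 P}$)
$\frac{1}{5863 + \left(c{\left(-7 \right)} - 11\right)^{2}} = \frac{1}{5863 + \left(\sqrt{-2 - -28} - 11\right)^{2}} = \frac{1}{5863 + \left(\sqrt{-2 + 28} - 11\right)^{2}} = \frac{1}{5863 + \left(\sqrt{26} - 11\right)^{2}} = \frac{1}{5863 + \left(-11 + \sqrt{26}\right)^{2}}$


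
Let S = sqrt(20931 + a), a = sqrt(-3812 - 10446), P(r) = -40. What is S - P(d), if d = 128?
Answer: 40 + sqrt(20931 + I*sqrt(14258)) ≈ 184.68 + 0.41267*I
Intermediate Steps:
a = I*sqrt(14258) (a = sqrt(-14258) = I*sqrt(14258) ≈ 119.41*I)
S = sqrt(20931 + I*sqrt(14258)) ≈ 144.68 + 0.4127*I
S - P(d) = sqrt(20931 + I*sqrt(14258)) - 1*(-40) = sqrt(20931 + I*sqrt(14258)) + 40 = 40 + sqrt(20931 + I*sqrt(14258))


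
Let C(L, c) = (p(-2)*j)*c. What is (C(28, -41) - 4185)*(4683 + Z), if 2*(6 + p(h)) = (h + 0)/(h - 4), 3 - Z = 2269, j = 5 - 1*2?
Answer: -16761895/2 ≈ -8.3809e+6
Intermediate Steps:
j = 3 (j = 5 - 2 = 3)
Z = -2266 (Z = 3 - 1*2269 = 3 - 2269 = -2266)
p(h) = -6 + h/(2*(-4 + h)) (p(h) = -6 + ((h + 0)/(h - 4))/2 = -6 + (h/(-4 + h))/2 = -6 + h/(2*(-4 + h)))
C(L, c) = -35*c/2 (C(L, c) = (((48 - 11*(-2))/(2*(-4 - 2)))*3)*c = (((½)*(48 + 22)/(-6))*3)*c = (((½)*(-⅙)*70)*3)*c = (-35/6*3)*c = -35*c/2)
(C(28, -41) - 4185)*(4683 + Z) = (-35/2*(-41) - 4185)*(4683 - 2266) = (1435/2 - 4185)*2417 = -6935/2*2417 = -16761895/2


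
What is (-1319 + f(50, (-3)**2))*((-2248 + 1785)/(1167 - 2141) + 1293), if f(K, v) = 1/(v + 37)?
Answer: -76438575685/44804 ≈ -1.7061e+6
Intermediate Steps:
f(K, v) = 1/(37 + v)
(-1319 + f(50, (-3)**2))*((-2248 + 1785)/(1167 - 2141) + 1293) = (-1319 + 1/(37 + (-3)**2))*((-2248 + 1785)/(1167 - 2141) + 1293) = (-1319 + 1/(37 + 9))*(-463/(-974) + 1293) = (-1319 + 1/46)*(-463*(-1/974) + 1293) = (-1319 + 1/46)*(463/974 + 1293) = -60673/46*1259845/974 = -76438575685/44804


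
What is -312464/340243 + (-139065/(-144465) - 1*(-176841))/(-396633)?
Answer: -1773093812541178/1299718877118789 ≈ -1.3642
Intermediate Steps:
-312464/340243 + (-139065/(-144465) - 1*(-176841))/(-396633) = -312464*1/340243 + (-139065*(-1/144465) + 176841)*(-1/396633) = -312464/340243 + (9271/9631 + 176841)*(-1/396633) = -312464/340243 + (1703164942/9631)*(-1/396633) = -312464/340243 - 1703164942/3819972423 = -1773093812541178/1299718877118789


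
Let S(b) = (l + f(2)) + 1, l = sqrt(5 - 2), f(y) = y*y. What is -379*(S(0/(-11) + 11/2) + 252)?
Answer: -97403 - 379*sqrt(3) ≈ -98060.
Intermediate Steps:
f(y) = y**2
l = sqrt(3) ≈ 1.7320
S(b) = 5 + sqrt(3) (S(b) = (sqrt(3) + 2**2) + 1 = (sqrt(3) + 4) + 1 = (4 + sqrt(3)) + 1 = 5 + sqrt(3))
-379*(S(0/(-11) + 11/2) + 252) = -379*((5 + sqrt(3)) + 252) = -379*(257 + sqrt(3)) = -97403 - 379*sqrt(3)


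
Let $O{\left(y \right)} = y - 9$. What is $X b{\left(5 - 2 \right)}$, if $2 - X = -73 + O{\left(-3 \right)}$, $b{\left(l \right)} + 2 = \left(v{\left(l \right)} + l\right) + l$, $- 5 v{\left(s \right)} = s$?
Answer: $\frac{1479}{5} \approx 295.8$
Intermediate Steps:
$v{\left(s \right)} = - \frac{s}{5}$
$b{\left(l \right)} = -2 + \frac{9 l}{5}$ ($b{\left(l \right)} = -2 + \left(\left(- \frac{l}{5} + l\right) + l\right) = -2 + \left(\frac{4 l}{5} + l\right) = -2 + \frac{9 l}{5}$)
$O{\left(y \right)} = -9 + y$
$X = 87$ ($X = 2 - \left(-73 - 12\right) = 2 - -85 = 2 + 85 = 87$)
$X b{\left(5 - 2 \right)} = 87 \left(-2 + \frac{9 \left(5 - 2\right)}{5}\right) = 87 \left(-2 + \frac{9}{5} \cdot 3\right) = 87 \left(-2 + \frac{27}{5}\right) = 87 \cdot \frac{17}{5} = \frac{1479}{5}$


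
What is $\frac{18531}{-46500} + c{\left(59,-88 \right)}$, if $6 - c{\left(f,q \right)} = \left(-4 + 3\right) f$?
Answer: $\frac{1001323}{15500} \approx 64.601$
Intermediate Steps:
$c{\left(f,q \right)} = 6 + f$ ($c{\left(f,q \right)} = 6 - \left(-4 + 3\right) f = 6 - - f = 6 + f$)
$\frac{18531}{-46500} + c{\left(59,-88 \right)} = \frac{18531}{-46500} + \left(6 + 59\right) = 18531 \left(- \frac{1}{46500}\right) + 65 = - \frac{6177}{15500} + 65 = \frac{1001323}{15500}$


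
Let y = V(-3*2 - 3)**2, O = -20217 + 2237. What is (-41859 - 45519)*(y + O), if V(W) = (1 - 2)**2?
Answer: 1570969062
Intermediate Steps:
O = -17980
V(W) = 1 (V(W) = (-1)**2 = 1)
y = 1 (y = 1**2 = 1)
(-41859 - 45519)*(y + O) = (-41859 - 45519)*(1 - 17980) = -87378*(-17979) = 1570969062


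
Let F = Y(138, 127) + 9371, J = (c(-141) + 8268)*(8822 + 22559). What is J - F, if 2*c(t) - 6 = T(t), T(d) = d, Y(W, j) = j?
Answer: 514660785/2 ≈ 2.5733e+8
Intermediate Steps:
c(t) = 3 + t/2
J = 514679781/2 (J = ((3 + (½)*(-141)) + 8268)*(8822 + 22559) = ((3 - 141/2) + 8268)*31381 = (-135/2 + 8268)*31381 = (16401/2)*31381 = 514679781/2 ≈ 2.5734e+8)
F = 9498 (F = 127 + 9371 = 9498)
J - F = 514679781/2 - 1*9498 = 514679781/2 - 9498 = 514660785/2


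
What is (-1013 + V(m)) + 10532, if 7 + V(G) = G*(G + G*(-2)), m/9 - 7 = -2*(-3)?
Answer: -4177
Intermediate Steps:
m = 117 (m = 63 + 9*(-2*(-3)) = 63 + 9*6 = 63 + 54 = 117)
V(G) = -7 - G**2 (V(G) = -7 + G*(G + G*(-2)) = -7 + G*(G - 2*G) = -7 + G*(-G) = -7 - G**2)
(-1013 + V(m)) + 10532 = (-1013 + (-7 - 1*117**2)) + 10532 = (-1013 + (-7 - 1*13689)) + 10532 = (-1013 + (-7 - 13689)) + 10532 = (-1013 - 13696) + 10532 = -14709 + 10532 = -4177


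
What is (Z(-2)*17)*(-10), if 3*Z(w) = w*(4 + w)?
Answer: 680/3 ≈ 226.67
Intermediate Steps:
Z(w) = w*(4 + w)/3 (Z(w) = (w*(4 + w))/3 = w*(4 + w)/3)
(Z(-2)*17)*(-10) = (((1/3)*(-2)*(4 - 2))*17)*(-10) = (((1/3)*(-2)*2)*17)*(-10) = -4/3*17*(-10) = -68/3*(-10) = 680/3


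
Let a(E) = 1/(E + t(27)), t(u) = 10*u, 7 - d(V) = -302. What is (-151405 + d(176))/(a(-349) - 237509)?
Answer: 2984146/4690803 ≈ 0.63617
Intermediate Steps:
d(V) = 309 (d(V) = 7 - 1*(-302) = 7 + 302 = 309)
a(E) = 1/(270 + E) (a(E) = 1/(E + 10*27) = 1/(E + 270) = 1/(270 + E))
(-151405 + d(176))/(a(-349) - 237509) = (-151405 + 309)/(1/(270 - 349) - 237509) = -151096/(1/(-79) - 237509) = -151096/(-1/79 - 237509) = -151096/(-18763212/79) = -151096*(-79/18763212) = 2984146/4690803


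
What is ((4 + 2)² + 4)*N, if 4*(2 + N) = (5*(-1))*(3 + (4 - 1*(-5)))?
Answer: -680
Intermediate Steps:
N = -17 (N = -2 + ((5*(-1))*(3 + (4 - 1*(-5))))/4 = -2 + (-5*(3 + (4 + 5)))/4 = -2 + (-5*(3 + 9))/4 = -2 + (-5*12)/4 = -2 + (¼)*(-60) = -2 - 15 = -17)
((4 + 2)² + 4)*N = ((4 + 2)² + 4)*(-17) = (6² + 4)*(-17) = (36 + 4)*(-17) = 40*(-17) = -680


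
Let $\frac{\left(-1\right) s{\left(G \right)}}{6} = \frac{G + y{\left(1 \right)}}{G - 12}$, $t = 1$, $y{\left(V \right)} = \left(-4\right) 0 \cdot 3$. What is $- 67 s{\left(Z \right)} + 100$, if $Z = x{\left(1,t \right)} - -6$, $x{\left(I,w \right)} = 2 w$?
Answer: $-704$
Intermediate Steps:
$y{\left(V \right)} = 0$ ($y{\left(V \right)} = 0 \cdot 3 = 0$)
$Z = 8$ ($Z = 2 \cdot 1 - -6 = 2 + 6 = 8$)
$s{\left(G \right)} = - \frac{6 G}{-12 + G}$ ($s{\left(G \right)} = - 6 \frac{G + 0}{G - 12} = - 6 \frac{G}{-12 + G} = - \frac{6 G}{-12 + G}$)
$- 67 s{\left(Z \right)} + 100 = - 67 \left(\left(-6\right) 8 \frac{1}{-12 + 8}\right) + 100 = - 67 \left(\left(-6\right) 8 \frac{1}{-4}\right) + 100 = - 67 \left(\left(-6\right) 8 \left(- \frac{1}{4}\right)\right) + 100 = \left(-67\right) 12 + 100 = -804 + 100 = -704$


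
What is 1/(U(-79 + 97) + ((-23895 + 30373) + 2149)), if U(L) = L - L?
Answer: 1/8627 ≈ 0.00011592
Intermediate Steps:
U(L) = 0
1/(U(-79 + 97) + ((-23895 + 30373) + 2149)) = 1/(0 + ((-23895 + 30373) + 2149)) = 1/(0 + (6478 + 2149)) = 1/(0 + 8627) = 1/8627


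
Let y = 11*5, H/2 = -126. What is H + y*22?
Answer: 958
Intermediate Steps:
H = -252 (H = 2*(-126) = -252)
y = 55
H + y*22 = -252 + 55*22 = -252 + 1210 = 958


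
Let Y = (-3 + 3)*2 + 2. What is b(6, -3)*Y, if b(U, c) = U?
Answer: 12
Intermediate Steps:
Y = 2 (Y = 0*2 + 2 = 0 + 2 = 2)
b(6, -3)*Y = 6*2 = 12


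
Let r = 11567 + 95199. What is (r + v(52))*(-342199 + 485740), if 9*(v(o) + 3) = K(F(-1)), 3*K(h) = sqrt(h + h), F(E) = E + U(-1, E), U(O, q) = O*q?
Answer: 15324867783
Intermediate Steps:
F(E) = 0 (F(E) = E - E = 0)
K(h) = sqrt(2)*sqrt(h)/3 (K(h) = sqrt(h + h)/3 = sqrt(2*h)/3 = (sqrt(2)*sqrt(h))/3 = sqrt(2)*sqrt(h)/3)
v(o) = -3 (v(o) = -3 + (sqrt(2)*sqrt(0)/3)/9 = -3 + ((1/3)*sqrt(2)*0)/9 = -3 + (1/9)*0 = -3 + 0 = -3)
r = 106766
(r + v(52))*(-342199 + 485740) = (106766 - 3)*(-342199 + 485740) = 106763*143541 = 15324867783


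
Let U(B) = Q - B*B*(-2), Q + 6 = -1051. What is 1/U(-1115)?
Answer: 1/2485393 ≈ 4.0235e-7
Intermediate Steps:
Q = -1057 (Q = -6 - 1051 = -1057)
U(B) = -1057 + 2*B² (U(B) = -1057 - B*B*(-2) = -1057 - B²*(-2) = -1057 - (-2)*B² = -1057 + 2*B²)
1/U(-1115) = 1/(-1057 + 2*(-1115)²) = 1/(-1057 + 2*1243225) = 1/(-1057 + 2486450) = 1/2485393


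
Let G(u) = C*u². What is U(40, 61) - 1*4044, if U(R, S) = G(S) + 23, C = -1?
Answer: -7742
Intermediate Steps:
G(u) = -u²
U(R, S) = 23 - S² (U(R, S) = -S² + 23 = 23 - S²)
U(40, 61) - 1*4044 = (23 - 1*61²) - 1*4044 = (23 - 1*3721) - 4044 = (23 - 3721) - 4044 = -3698 - 4044 = -7742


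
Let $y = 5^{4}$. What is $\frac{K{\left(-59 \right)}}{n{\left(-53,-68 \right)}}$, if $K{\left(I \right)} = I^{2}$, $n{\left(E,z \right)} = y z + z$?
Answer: $- \frac{3481}{42568} \approx -0.081775$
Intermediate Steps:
$y = 625$
$n{\left(E,z \right)} = 626 z$ ($n{\left(E,z \right)} = 625 z + z = 626 z$)
$\frac{K{\left(-59 \right)}}{n{\left(-53,-68 \right)}} = \frac{\left(-59\right)^{2}}{626 \left(-68\right)} = \frac{3481}{-42568} = 3481 \left(- \frac{1}{42568}\right) = - \frac{3481}{42568}$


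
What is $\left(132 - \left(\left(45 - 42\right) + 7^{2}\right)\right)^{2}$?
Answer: $6400$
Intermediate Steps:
$\left(132 - \left(\left(45 - 42\right) + 7^{2}\right)\right)^{2} = \left(132 - \left(3 + 49\right)\right)^{2} = \left(132 - 52\right)^{2} = 80^{2} = 6400$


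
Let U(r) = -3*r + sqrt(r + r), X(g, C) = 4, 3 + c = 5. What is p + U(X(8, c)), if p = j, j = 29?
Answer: 17 + 2*sqrt(2) ≈ 19.828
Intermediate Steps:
c = 2 (c = -3 + 5 = 2)
p = 29
U(r) = -3*r + sqrt(2)*sqrt(r) (U(r) = -3*r + sqrt(2*r) = -3*r + sqrt(2)*sqrt(r))
p + U(X(8, c)) = 29 + (-3*4 + sqrt(2)*sqrt(4)) = 29 + (-12 + sqrt(2)*2) = 29 + (-12 + 2*sqrt(2)) = 17 + 2*sqrt(2)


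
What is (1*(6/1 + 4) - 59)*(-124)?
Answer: 6076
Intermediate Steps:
(1*(6/1 + 4) - 59)*(-124) = (1*(6*1 + 4) - 59)*(-124) = (1*(6 + 4) - 59)*(-124) = (1*10 - 59)*(-124) = (10 - 59)*(-124) = -49*(-124) = 6076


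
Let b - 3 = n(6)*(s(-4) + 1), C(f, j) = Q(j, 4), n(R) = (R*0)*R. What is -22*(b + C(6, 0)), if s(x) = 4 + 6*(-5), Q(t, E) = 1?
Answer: -88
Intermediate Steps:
n(R) = 0 (n(R) = 0*R = 0)
s(x) = -26 (s(x) = 4 - 30 = -26)
C(f, j) = 1
b = 3 (b = 3 + 0*(-26 + 1) = 3 + 0*(-25) = 3 + 0 = 3)
-22*(b + C(6, 0)) = -22*(3 + 1) = -22*4 = -88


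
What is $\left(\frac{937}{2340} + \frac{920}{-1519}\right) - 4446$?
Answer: $- \frac{15803858657}{3554460} \approx -4446.2$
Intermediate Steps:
$\left(\frac{937}{2340} + \frac{920}{-1519}\right) - 4446 = \left(937 \cdot \frac{1}{2340} + 920 \left(- \frac{1}{1519}\right)\right) - 4446 = \left(\frac{937}{2340} - \frac{920}{1519}\right) - 4446 = - \frac{729497}{3554460} - 4446 = - \frac{15803858657}{3554460}$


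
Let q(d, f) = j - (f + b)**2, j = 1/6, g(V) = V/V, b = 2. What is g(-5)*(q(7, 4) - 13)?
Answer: -293/6 ≈ -48.833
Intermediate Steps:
g(V) = 1
j = 1/6 ≈ 0.16667
q(d, f) = 1/6 - (2 + f)**2 (q(d, f) = 1/6 - (f + 2)**2 = 1/6 - (2 + f)**2)
g(-5)*(q(7, 4) - 13) = 1*((1/6 - (2 + 4)**2) - 13) = 1*((1/6 - 1*6**2) - 13) = 1*((1/6 - 1*36) - 13) = 1*((1/6 - 36) - 13) = 1*(-215/6 - 13) = 1*(-293/6) = -293/6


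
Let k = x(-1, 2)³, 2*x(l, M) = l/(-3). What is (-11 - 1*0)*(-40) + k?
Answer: 95041/216 ≈ 440.00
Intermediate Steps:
x(l, M) = -l/6 (x(l, M) = (l/(-3))/2 = (l*(-⅓))/2 = (-l/3)/2 = -l/6)
k = 1/216 (k = (-⅙*(-1))³ = (⅙)³ = 1/216 ≈ 0.0046296)
(-11 - 1*0)*(-40) + k = (-11 - 1*0)*(-40) + 1/216 = (-11 + 0)*(-40) + 1/216 = -11*(-40) + 1/216 = 440 + 1/216 = 95041/216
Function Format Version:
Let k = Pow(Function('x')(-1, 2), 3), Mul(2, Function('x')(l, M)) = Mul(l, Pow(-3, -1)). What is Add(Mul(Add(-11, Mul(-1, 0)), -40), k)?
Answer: Rational(95041, 216) ≈ 440.00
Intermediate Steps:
Function('x')(l, M) = Mul(Rational(-1, 6), l) (Function('x')(l, M) = Mul(Rational(1, 2), Mul(l, Pow(-3, -1))) = Mul(Rational(1, 2), Mul(l, Rational(-1, 3))) = Mul(Rational(1, 2), Mul(Rational(-1, 3), l)) = Mul(Rational(-1, 6), l))
k = Rational(1, 216) (k = Pow(Mul(Rational(-1, 6), -1), 3) = Pow(Rational(1, 6), 3) = Rational(1, 216) ≈ 0.0046296)
Add(Mul(Add(-11, Mul(-1, 0)), -40), k) = Add(Mul(Add(-11, Mul(-1, 0)), -40), Rational(1, 216)) = Add(Mul(Add(-11, 0), -40), Rational(1, 216)) = Add(Mul(-11, -40), Rational(1, 216)) = Add(440, Rational(1, 216)) = Rational(95041, 216)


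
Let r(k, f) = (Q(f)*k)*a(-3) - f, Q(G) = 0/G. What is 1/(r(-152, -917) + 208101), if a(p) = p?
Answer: 1/209018 ≈ 4.7843e-6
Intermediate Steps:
Q(G) = 0
r(k, f) = -f (r(k, f) = (0*k)*(-3) - f = 0*(-3) - f = 0 - f = -f)
1/(r(-152, -917) + 208101) = 1/(-1*(-917) + 208101) = 1/(917 + 208101) = 1/209018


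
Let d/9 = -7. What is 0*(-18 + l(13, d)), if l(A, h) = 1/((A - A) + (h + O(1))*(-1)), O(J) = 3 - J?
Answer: 0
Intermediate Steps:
d = -63 (d = 9*(-7) = -63)
l(A, h) = 1/(-2 - h) (l(A, h) = 1/((A - A) + (h + (3 - 1*1))*(-1)) = 1/(0 + (h + (3 - 1))*(-1)) = 1/(0 + (h + 2)*(-1)) = 1/(0 + (2 + h)*(-1)) = 1/(0 + (-2 - h)) = 1/(-2 - h))
0*(-18 + l(13, d)) = 0*(-18 - 1/(2 - 63)) = 0*(-18 - 1/(-61)) = 0*(-18 - 1*(-1/61)) = 0*(-18 + 1/61) = 0*(-1097/61) = 0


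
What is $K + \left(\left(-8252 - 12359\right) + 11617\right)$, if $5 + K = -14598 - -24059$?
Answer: $462$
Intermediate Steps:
$K = 9456$ ($K = -5 - -9461 = -5 + \left(-14598 + 24059\right) = -5 + 9461 = 9456$)
$K + \left(\left(-8252 - 12359\right) + 11617\right) = 9456 + \left(\left(-8252 - 12359\right) + 11617\right) = 9456 + \left(-20611 + 11617\right) = 9456 - 8994 = 462$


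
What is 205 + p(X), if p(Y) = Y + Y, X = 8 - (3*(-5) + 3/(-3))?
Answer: 253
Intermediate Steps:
X = 24 (X = 8 - (-15 + 3*(-1/3)) = 8 - (-15 - 1) = 8 - 1*(-16) = 8 + 16 = 24)
p(Y) = 2*Y
205 + p(X) = 205 + 2*24 = 205 + 48 = 253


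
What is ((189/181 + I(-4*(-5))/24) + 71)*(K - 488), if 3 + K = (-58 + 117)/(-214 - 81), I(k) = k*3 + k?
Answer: -20104816/543 ≈ -37025.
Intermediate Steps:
I(k) = 4*k (I(k) = 3*k + k = 4*k)
K = -16/5 (K = -3 + (-58 + 117)/(-214 - 81) = -3 + 59/(-295) = -3 + 59*(-1/295) = -3 - ⅕ = -16/5 ≈ -3.2000)
((189/181 + I(-4*(-5))/24) + 71)*(K - 488) = ((189/181 + (4*(-4*(-5)))/24) + 71)*(-16/5 - 488) = ((189*(1/181) + (4*20)*(1/24)) + 71)*(-2456/5) = ((189/181 + 80*(1/24)) + 71)*(-2456/5) = ((189/181 + 10/3) + 71)*(-2456/5) = (2377/543 + 71)*(-2456/5) = (40930/543)*(-2456/5) = -20104816/543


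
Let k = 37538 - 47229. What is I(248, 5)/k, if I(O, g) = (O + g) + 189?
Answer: -442/9691 ≈ -0.045609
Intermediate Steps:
I(O, g) = 189 + O + g
k = -9691
I(248, 5)/k = (189 + 248 + 5)/(-9691) = 442*(-1/9691) = -442/9691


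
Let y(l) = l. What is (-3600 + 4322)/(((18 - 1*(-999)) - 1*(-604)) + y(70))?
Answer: 38/89 ≈ 0.42697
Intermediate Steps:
(-3600 + 4322)/(((18 - 1*(-999)) - 1*(-604)) + y(70)) = (-3600 + 4322)/(((18 - 1*(-999)) - 1*(-604)) + 70) = 722/(((18 + 999) + 604) + 70) = 722/((1017 + 604) + 70) = 722/(1621 + 70) = 722/1691 = 722*(1/1691) = 38/89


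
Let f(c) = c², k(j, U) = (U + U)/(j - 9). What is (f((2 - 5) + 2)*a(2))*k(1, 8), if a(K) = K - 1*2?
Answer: 0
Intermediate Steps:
a(K) = -2 + K (a(K) = K - 2 = -2 + K)
k(j, U) = 2*U/(-9 + j) (k(j, U) = (2*U)/(-9 + j) = 2*U/(-9 + j))
(f((2 - 5) + 2)*a(2))*k(1, 8) = (((2 - 5) + 2)²*(-2 + 2))*(2*8/(-9 + 1)) = ((-3 + 2)²*0)*(2*8/(-8)) = ((-1)²*0)*(2*8*(-⅛)) = (1*0)*(-2) = 0*(-2) = 0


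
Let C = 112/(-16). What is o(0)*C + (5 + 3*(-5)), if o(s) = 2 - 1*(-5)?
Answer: -59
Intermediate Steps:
C = -7 (C = 112*(-1/16) = -7)
o(s) = 7 (o(s) = 2 + 5 = 7)
o(0)*C + (5 + 3*(-5)) = 7*(-7) + (5 + 3*(-5)) = -49 + (5 - 15) = -49 - 10 = -59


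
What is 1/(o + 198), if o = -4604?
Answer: -1/4406 ≈ -0.00022696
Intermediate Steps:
1/(o + 198) = 1/(-4604 + 198) = 1/(-4406) = -1/4406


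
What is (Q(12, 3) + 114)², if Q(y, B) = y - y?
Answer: 12996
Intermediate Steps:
Q(y, B) = 0
(Q(12, 3) + 114)² = (0 + 114)² = 114² = 12996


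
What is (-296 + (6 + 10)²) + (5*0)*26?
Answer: -40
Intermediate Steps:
(-296 + (6 + 10)²) + (5*0)*26 = (-296 + 16²) + 0*26 = (-296 + 256) + 0 = -40 + 0 = -40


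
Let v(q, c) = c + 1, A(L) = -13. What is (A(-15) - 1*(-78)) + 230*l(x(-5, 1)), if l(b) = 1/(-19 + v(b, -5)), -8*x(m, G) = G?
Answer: 55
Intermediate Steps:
v(q, c) = 1 + c
x(m, G) = -G/8
l(b) = -1/23 (l(b) = 1/(-19 + (1 - 5)) = 1/(-19 - 4) = 1/(-23) = -1/23)
(A(-15) - 1*(-78)) + 230*l(x(-5, 1)) = (-13 - 1*(-78)) + 230*(-1/23) = (-13 + 78) - 10 = 65 - 10 = 55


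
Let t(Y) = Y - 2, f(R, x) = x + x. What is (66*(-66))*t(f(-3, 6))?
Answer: -43560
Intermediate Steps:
f(R, x) = 2*x
t(Y) = -2 + Y
(66*(-66))*t(f(-3, 6)) = (66*(-66))*(-2 + 2*6) = -4356*(-2 + 12) = -4356*10 = -43560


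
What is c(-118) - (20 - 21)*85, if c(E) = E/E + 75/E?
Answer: 10073/118 ≈ 85.364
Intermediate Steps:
c(E) = 1 + 75/E
c(-118) - (20 - 21)*85 = (75 - 118)/(-118) - (20 - 21)*85 = -1/118*(-43) - (-1)*85 = 43/118 - 1*(-85) = 43/118 + 85 = 10073/118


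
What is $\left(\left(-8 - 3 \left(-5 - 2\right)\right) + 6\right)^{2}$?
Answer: $361$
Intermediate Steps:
$\left(\left(-8 - 3 \left(-5 - 2\right)\right) + 6\right)^{2} = \left(\left(-8 - -21\right) + 6\right)^{2} = \left(\left(-8 + 21\right) + 6\right)^{2} = \left(13 + 6\right)^{2} = 19^{2} = 361$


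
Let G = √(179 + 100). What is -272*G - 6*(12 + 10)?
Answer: -132 - 816*√31 ≈ -4675.3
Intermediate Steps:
G = 3*√31 (G = √279 = 3*√31 ≈ 16.703)
-272*G - 6*(12 + 10) = -816*√31 - 6*(12 + 10) = -816*√31 - 6*22 = -816*√31 - 132 = -132 - 816*√31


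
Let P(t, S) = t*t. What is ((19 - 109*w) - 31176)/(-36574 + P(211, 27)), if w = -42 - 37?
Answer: -22546/7947 ≈ -2.8370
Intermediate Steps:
P(t, S) = t²
w = -79
((19 - 109*w) - 31176)/(-36574 + P(211, 27)) = ((19 - 109*(-79)) - 31176)/(-36574 + 211²) = ((19 + 8611) - 31176)/(-36574 + 44521) = (8630 - 31176)/7947 = -22546*1/7947 = -22546/7947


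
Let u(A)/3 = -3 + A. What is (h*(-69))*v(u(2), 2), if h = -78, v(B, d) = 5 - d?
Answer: 16146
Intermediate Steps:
u(A) = -9 + 3*A (u(A) = 3*(-3 + A) = -9 + 3*A)
(h*(-69))*v(u(2), 2) = (-78*(-69))*(5 - 1*2) = 5382*(5 - 2) = 5382*3 = 16146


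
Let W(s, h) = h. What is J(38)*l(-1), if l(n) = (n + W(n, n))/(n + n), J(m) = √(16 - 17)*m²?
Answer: 1444*I ≈ 1444.0*I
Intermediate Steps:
J(m) = I*m² (J(m) = √(-1)*m² = I*m²)
l(n) = 1 (l(n) = (n + n)/(n + n) = (2*n)/((2*n)) = (2*n)*(1/(2*n)) = 1)
J(38)*l(-1) = (I*38²)*1 = (I*1444)*1 = (1444*I)*1 = 1444*I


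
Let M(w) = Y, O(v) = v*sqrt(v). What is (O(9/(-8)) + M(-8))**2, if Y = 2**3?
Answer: 32039/512 - 27*I*sqrt(2)/2 ≈ 62.576 - 19.092*I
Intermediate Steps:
O(v) = v**(3/2)
Y = 8
M(w) = 8
(O(9/(-8)) + M(-8))**2 = ((9/(-8))**(3/2) + 8)**2 = ((9*(-1/8))**(3/2) + 8)**2 = ((-9/8)**(3/2) + 8)**2 = (-27*I*sqrt(2)/32 + 8)**2 = (8 - 27*I*sqrt(2)/32)**2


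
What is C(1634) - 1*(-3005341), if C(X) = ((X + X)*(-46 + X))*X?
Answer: 8482785597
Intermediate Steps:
C(X) = 2*X**2*(-46 + X) (C(X) = ((2*X)*(-46 + X))*X = (2*X*(-46 + X))*X = 2*X**2*(-46 + X))
C(1634) - 1*(-3005341) = 2*1634**2*(-46 + 1634) - 1*(-3005341) = 2*2669956*1588 + 3005341 = 8479780256 + 3005341 = 8482785597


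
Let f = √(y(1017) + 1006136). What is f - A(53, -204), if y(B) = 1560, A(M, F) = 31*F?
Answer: 6324 + 4*√62981 ≈ 7327.8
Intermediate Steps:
f = 4*√62981 (f = √(1560 + 1006136) = √1007696 = 4*√62981 ≈ 1003.8)
f - A(53, -204) = 4*√62981 - 31*(-204) = 4*√62981 - 1*(-6324) = 4*√62981 + 6324 = 6324 + 4*√62981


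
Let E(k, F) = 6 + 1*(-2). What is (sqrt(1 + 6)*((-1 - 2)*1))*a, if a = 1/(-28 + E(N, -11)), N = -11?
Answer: sqrt(7)/8 ≈ 0.33072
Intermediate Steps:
E(k, F) = 4 (E(k, F) = 6 - 2 = 4)
a = -1/24 (a = 1/(-28 + 4) = 1/(-24) = -1/24 ≈ -0.041667)
(sqrt(1 + 6)*((-1 - 2)*1))*a = (sqrt(1 + 6)*((-1 - 2)*1))*(-1/24) = (sqrt(7)*(-3*1))*(-1/24) = (sqrt(7)*(-3))*(-1/24) = -3*sqrt(7)*(-1/24) = sqrt(7)/8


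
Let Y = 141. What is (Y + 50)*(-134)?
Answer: -25594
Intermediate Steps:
(Y + 50)*(-134) = (141 + 50)*(-134) = 191*(-134) = -25594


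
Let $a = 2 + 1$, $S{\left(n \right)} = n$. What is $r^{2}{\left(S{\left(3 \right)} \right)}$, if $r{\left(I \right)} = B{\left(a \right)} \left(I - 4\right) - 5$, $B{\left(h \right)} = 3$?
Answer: $64$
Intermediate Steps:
$a = 3$
$r{\left(I \right)} = -17 + 3 I$ ($r{\left(I \right)} = 3 \left(I - 4\right) - 5 = 3 \left(-4 + I\right) - 5 = \left(-12 + 3 I\right) - 5 = -17 + 3 I$)
$r^{2}{\left(S{\left(3 \right)} \right)} = \left(-17 + 3 \cdot 3\right)^{2} = \left(-17 + 9\right)^{2} = \left(-8\right)^{2} = 64$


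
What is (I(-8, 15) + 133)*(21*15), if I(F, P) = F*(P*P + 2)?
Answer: -530145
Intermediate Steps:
I(F, P) = F*(2 + P²) (I(F, P) = F*(P² + 2) = F*(2 + P²))
(I(-8, 15) + 133)*(21*15) = (-8*(2 + 15²) + 133)*(21*15) = (-8*(2 + 225) + 133)*315 = (-8*227 + 133)*315 = (-1816 + 133)*315 = -1683*315 = -530145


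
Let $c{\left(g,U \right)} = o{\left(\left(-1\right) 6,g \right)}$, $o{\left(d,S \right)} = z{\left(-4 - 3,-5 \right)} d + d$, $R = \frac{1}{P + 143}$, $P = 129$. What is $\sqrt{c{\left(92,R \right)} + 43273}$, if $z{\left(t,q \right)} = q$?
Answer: $\sqrt{43297} \approx 208.08$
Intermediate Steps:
$R = \frac{1}{272}$ ($R = \frac{1}{129 + 143} = \frac{1}{272} \approx 0.0036765$)
$o{\left(d,S \right)} = - 4 d$ ($o{\left(d,S \right)} = - 5 d + d = - 4 d$)
$c{\left(g,U \right)} = 24$ ($c{\left(g,U \right)} = - 4 \left(\left(-1\right) 6\right) = \left(-4\right) \left(-6\right) = 24$)
$\sqrt{c{\left(92,R \right)} + 43273} = \sqrt{24 + 43273} = \sqrt{43297}$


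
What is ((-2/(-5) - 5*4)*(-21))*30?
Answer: 12348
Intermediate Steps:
((-2/(-5) - 5*4)*(-21))*30 = ((-2*(-⅕) - 20)*(-21))*30 = ((⅖ - 20)*(-21))*30 = -98/5*(-21)*30 = (2058/5)*30 = 12348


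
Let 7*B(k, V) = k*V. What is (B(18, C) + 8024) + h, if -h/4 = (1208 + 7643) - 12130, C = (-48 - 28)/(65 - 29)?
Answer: 147942/7 ≈ 21135.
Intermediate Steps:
C = -19/9 (C = -76/36 = -76*1/36 = -19/9 ≈ -2.1111)
B(k, V) = V*k/7 (B(k, V) = (k*V)/7 = (V*k)/7 = V*k/7)
h = 13116 (h = -4*((1208 + 7643) - 12130) = -4*(8851 - 12130) = -4*(-3279) = 13116)
(B(18, C) + 8024) + h = ((⅐)*(-19/9)*18 + 8024) + 13116 = (-38/7 + 8024) + 13116 = 56130/7 + 13116 = 147942/7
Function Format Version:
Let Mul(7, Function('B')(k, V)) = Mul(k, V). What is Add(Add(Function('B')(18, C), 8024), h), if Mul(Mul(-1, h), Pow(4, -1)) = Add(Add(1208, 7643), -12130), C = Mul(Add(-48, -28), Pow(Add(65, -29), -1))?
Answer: Rational(147942, 7) ≈ 21135.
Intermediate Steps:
C = Rational(-19, 9) (C = Mul(-76, Pow(36, -1)) = Mul(-76, Rational(1, 36)) = Rational(-19, 9) ≈ -2.1111)
Function('B')(k, V) = Mul(Rational(1, 7), V, k) (Function('B')(k, V) = Mul(Rational(1, 7), Mul(k, V)) = Mul(Rational(1, 7), Mul(V, k)) = Mul(Rational(1, 7), V, k))
h = 13116 (h = Mul(-4, Add(Add(1208, 7643), -12130)) = Mul(-4, Add(8851, -12130)) = Mul(-4, -3279) = 13116)
Add(Add(Function('B')(18, C), 8024), h) = Add(Add(Mul(Rational(1, 7), Rational(-19, 9), 18), 8024), 13116) = Add(Add(Rational(-38, 7), 8024), 13116) = Add(Rational(56130, 7), 13116) = Rational(147942, 7)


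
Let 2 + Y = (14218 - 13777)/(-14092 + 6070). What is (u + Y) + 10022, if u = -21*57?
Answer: 3370365/382 ≈ 8822.9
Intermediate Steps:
Y = -785/382 (Y = -2 + (14218 - 13777)/(-14092 + 6070) = -2 + 441/(-8022) = -2 + 441*(-1/8022) = -2 - 21/382 = -785/382 ≈ -2.0550)
u = -1197
(u + Y) + 10022 = (-1197 - 785/382) + 10022 = -458039/382 + 10022 = 3370365/382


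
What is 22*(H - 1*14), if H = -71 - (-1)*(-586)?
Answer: -14762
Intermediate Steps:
H = -657 (H = -71 - 1*586 = -71 - 586 = -657)
22*(H - 1*14) = 22*(-657 - 1*14) = 22*(-657 - 14) = 22*(-671) = -14762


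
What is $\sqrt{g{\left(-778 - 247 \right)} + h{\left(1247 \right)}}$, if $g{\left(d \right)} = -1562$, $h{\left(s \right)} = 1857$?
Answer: $\sqrt{295} \approx 17.176$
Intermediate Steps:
$\sqrt{g{\left(-778 - 247 \right)} + h{\left(1247 \right)}} = \sqrt{-1562 + 1857} = \sqrt{295}$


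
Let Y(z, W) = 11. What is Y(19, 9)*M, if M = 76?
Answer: 836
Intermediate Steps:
Y(19, 9)*M = 11*76 = 836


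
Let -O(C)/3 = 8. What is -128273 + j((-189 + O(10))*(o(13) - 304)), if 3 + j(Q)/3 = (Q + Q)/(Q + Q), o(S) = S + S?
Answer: -128279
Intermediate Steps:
O(C) = -24 (O(C) = -3*8 = -24)
o(S) = 2*S
j(Q) = -6 (j(Q) = -9 + 3*((Q + Q)/(Q + Q)) = -9 + 3*((2*Q)/((2*Q))) = -9 + 3*((2*Q)*(1/(2*Q))) = -9 + 3*1 = -9 + 3 = -6)
-128273 + j((-189 + O(10))*(o(13) - 304)) = -128273 - 6 = -128279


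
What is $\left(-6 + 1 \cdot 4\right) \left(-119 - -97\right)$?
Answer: $44$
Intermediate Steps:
$\left(-6 + 1 \cdot 4\right) \left(-119 - -97\right) = \left(-6 + 4\right) \left(-119 + 97\right) = \left(-2\right) \left(-22\right) = 44$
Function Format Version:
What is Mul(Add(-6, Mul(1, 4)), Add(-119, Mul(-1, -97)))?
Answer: 44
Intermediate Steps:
Mul(Add(-6, Mul(1, 4)), Add(-119, Mul(-1, -97))) = Mul(Add(-6, 4), Add(-119, 97)) = Mul(-2, -22) = 44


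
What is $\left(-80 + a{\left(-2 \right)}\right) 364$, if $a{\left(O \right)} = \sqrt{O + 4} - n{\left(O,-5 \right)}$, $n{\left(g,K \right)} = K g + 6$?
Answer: $-34944 + 364 \sqrt{2} \approx -34429.0$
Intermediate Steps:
$n{\left(g,K \right)} = 6 + K g$
$a{\left(O \right)} = -6 + \sqrt{4 + O} + 5 O$ ($a{\left(O \right)} = \sqrt{O + 4} - \left(6 - 5 O\right) = \sqrt{4 + O} + \left(-6 + 5 O\right) = -6 + \sqrt{4 + O} + 5 O$)
$\left(-80 + a{\left(-2 \right)}\right) 364 = \left(-80 + \left(-6 + \sqrt{4 - 2} + 5 \left(-2\right)\right)\right) 364 = \left(-80 - \left(16 - \sqrt{2}\right)\right) 364 = \left(-96 + \sqrt{2}\right) 364 = -34944 + 364 \sqrt{2}$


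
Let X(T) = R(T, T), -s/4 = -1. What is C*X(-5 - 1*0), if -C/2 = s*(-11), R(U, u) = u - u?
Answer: 0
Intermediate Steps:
R(U, u) = 0
s = 4 (s = -4*(-1) = 4)
X(T) = 0
C = 88 (C = -8*(-11) = -2*(-44) = 88)
C*X(-5 - 1*0) = 88*0 = 0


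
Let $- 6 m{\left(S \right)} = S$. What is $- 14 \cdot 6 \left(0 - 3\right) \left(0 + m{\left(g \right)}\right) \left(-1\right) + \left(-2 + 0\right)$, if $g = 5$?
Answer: $208$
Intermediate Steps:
$m{\left(S \right)} = - \frac{S}{6}$
$- 14 \cdot 6 \left(0 - 3\right) \left(0 + m{\left(g \right)}\right) \left(-1\right) + \left(-2 + 0\right) = - 14 \cdot 6 \left(0 - 3\right) \left(0 - \frac{5}{6}\right) \left(-1\right) + \left(-2 + 0\right) = - 14 \cdot 6 \left(- 3 \left(0 - \frac{5}{6}\right)\right) \left(-1\right) - 2 = - 14 \cdot 6 \left(\left(-3\right) \left(- \frac{5}{6}\right)\right) \left(-1\right) - 2 = - 14 \cdot 6 \cdot \frac{5}{2} \left(-1\right) - 2 = - 14 \cdot 15 \left(-1\right) - 2 = \left(-14\right) \left(-15\right) - 2 = 210 - 2 = 208$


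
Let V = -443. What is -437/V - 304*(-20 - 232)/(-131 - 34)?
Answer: -11288413/24365 ≈ -463.30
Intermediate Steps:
-437/V - 304*(-20 - 232)/(-131 - 34) = -437/(-443) - 304*(-20 - 232)/(-131 - 34) = -437*(-1/443) - 304/((-165/(-252))) = 437/443 - 304/((-165*(-1/252))) = 437/443 - 304/55/84 = 437/443 - 304*84/55 = 437/443 - 25536/55 = -11288413/24365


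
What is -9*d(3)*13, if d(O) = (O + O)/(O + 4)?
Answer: -702/7 ≈ -100.29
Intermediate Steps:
d(O) = 2*O/(4 + O) (d(O) = (2*O)/(4 + O) = 2*O/(4 + O))
-9*d(3)*13 = -18*3/(4 + 3)*13 = -18*3/7*13 = -9*6/7*13 = -54/7*13 = -702/7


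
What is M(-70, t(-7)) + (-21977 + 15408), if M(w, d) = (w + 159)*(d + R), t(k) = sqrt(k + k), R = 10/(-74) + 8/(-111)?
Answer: -731206/111 + 89*I*sqrt(14) ≈ -6587.4 + 333.01*I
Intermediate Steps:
R = -23/111 (R = 10*(-1/74) + 8*(-1/111) = -5/37 - 8/111 = -23/111 ≈ -0.20721)
t(k) = sqrt(2)*sqrt(k) (t(k) = sqrt(2*k) = sqrt(2)*sqrt(k))
M(w, d) = (159 + w)*(-23/111 + d) (M(w, d) = (w + 159)*(d - 23/111) = (159 + w)*(-23/111 + d))
M(-70, t(-7)) + (-21977 + 15408) = (-1219/37 + 159*(sqrt(2)*sqrt(-7)) - 23/111*(-70) + (sqrt(2)*sqrt(-7))*(-70)) + (-21977 + 15408) = (-1219/37 + 159*(sqrt(2)*(I*sqrt(7))) + 1610/111 + (sqrt(2)*(I*sqrt(7)))*(-70)) - 6569 = (-1219/37 + 159*(I*sqrt(14)) + 1610/111 + (I*sqrt(14))*(-70)) - 6569 = (-1219/37 + 159*I*sqrt(14) + 1610/111 - 70*I*sqrt(14)) - 6569 = (-2047/111 + 89*I*sqrt(14)) - 6569 = -731206/111 + 89*I*sqrt(14)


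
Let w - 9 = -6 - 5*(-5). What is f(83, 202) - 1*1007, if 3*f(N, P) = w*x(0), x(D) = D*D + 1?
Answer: -2993/3 ≈ -997.67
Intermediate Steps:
w = 28 (w = 9 + (-6 - 5*(-5)) = 9 + (-6 - 1*(-25)) = 9 + (-6 + 25) = 9 + 19 = 28)
x(D) = 1 + D² (x(D) = D² + 1 = 1 + D²)
f(N, P) = 28/3 (f(N, P) = (28*(1 + 0²))/3 = (28*(1 + 0))/3 = (28*1)/3 = (⅓)*28 = 28/3)
f(83, 202) - 1*1007 = 28/3 - 1*1007 = 28/3 - 1007 = -2993/3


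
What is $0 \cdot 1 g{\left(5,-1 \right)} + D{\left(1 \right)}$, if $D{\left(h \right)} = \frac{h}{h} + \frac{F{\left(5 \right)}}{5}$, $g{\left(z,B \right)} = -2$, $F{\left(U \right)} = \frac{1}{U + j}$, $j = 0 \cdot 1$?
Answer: $\frac{26}{25} \approx 1.04$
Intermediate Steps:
$j = 0$
$F{\left(U \right)} = \frac{1}{U}$ ($F{\left(U \right)} = \frac{1}{U + 0} = \frac{1}{U}$)
$D{\left(h \right)} = \frac{26}{25}$ ($D{\left(h \right)} = \frac{h}{h} + \frac{1}{5 \cdot 5} = 1 + \frac{1}{5} \cdot \frac{1}{5} = 1 + \frac{1}{25} = \frac{26}{25}$)
$0 \cdot 1 g{\left(5,-1 \right)} + D{\left(1 \right)} = 0 \cdot 1 \left(-2\right) + \frac{26}{25} = 0 \left(-2\right) + \frac{26}{25} = 0 + \frac{26}{25} = \frac{26}{25}$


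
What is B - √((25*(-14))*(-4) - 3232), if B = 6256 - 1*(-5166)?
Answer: 11422 - 2*I*√458 ≈ 11422.0 - 42.802*I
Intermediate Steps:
B = 11422 (B = 6256 + 5166 = 11422)
B - √((25*(-14))*(-4) - 3232) = 11422 - √((25*(-14))*(-4) - 3232) = 11422 - √(-350*(-4) - 3232) = 11422 - √(1400 - 3232) = 11422 - √(-1832) = 11422 - 2*I*√458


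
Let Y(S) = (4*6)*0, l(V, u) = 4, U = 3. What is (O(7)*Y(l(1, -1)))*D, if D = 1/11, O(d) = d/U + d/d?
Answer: 0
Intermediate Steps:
O(d) = 1 + d/3 (O(d) = d/3 + d/d = d*(⅓) + 1 = d/3 + 1 = 1 + d/3)
Y(S) = 0 (Y(S) = 24*0 = 0)
D = 1/11 ≈ 0.090909
(O(7)*Y(l(1, -1)))*D = ((1 + (⅓)*7)*0)*(1/11) = ((1 + 7/3)*0)*(1/11) = ((10/3)*0)*(1/11) = 0*(1/11) = 0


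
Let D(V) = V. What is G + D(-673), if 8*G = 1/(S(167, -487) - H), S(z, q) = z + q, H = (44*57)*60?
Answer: -811907201/1206400 ≈ -673.00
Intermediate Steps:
H = 150480 (H = 2508*60 = 150480)
S(z, q) = q + z
G = -1/1206400 (G = 1/(8*((-487 + 167) - 1*150480)) = 1/(8*(-320 - 150480)) = (⅛)/(-150800) = (⅛)*(-1/150800) = -1/1206400 ≈ -8.2891e-7)
G + D(-673) = -1/1206400 - 673 = -811907201/1206400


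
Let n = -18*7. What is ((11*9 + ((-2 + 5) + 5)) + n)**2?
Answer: 361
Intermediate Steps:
n = -126
((11*9 + ((-2 + 5) + 5)) + n)**2 = ((11*9 + ((-2 + 5) + 5)) - 126)**2 = ((99 + (3 + 5)) - 126)**2 = ((99 + 8) - 126)**2 = (107 - 126)**2 = (-19)**2 = 361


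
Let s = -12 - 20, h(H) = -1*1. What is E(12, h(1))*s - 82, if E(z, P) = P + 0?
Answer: -50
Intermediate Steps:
h(H) = -1
E(z, P) = P
s = -32
E(12, h(1))*s - 82 = -1*(-32) - 82 = 32 - 82 = -50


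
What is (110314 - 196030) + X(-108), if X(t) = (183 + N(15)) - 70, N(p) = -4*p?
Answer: -85663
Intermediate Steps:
X(t) = 53 (X(t) = (183 - 4*15) - 70 = (183 - 60) - 70 = 123 - 70 = 53)
(110314 - 196030) + X(-108) = (110314 - 196030) + 53 = -85716 + 53 = -85663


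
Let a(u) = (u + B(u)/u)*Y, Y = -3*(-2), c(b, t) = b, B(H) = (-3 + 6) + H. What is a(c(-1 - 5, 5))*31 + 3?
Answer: -1020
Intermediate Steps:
B(H) = 3 + H
Y = 6
a(u) = 6*u + 6*(3 + u)/u (a(u) = (u + (3 + u)/u)*6 = 6*u + 6*(3 + u)/u)
a(c(-1 - 5, 5))*31 + 3 = (6 + 6*(-1 - 5) + 18/(-1 - 5))*31 + 3 = (6 + 6*(-6) + 18/(-6))*31 + 3 = (6 - 36 + 18*(-⅙))*31 + 3 = (6 - 36 - 3)*31 + 3 = -33*31 + 3 = -1023 + 3 = -1020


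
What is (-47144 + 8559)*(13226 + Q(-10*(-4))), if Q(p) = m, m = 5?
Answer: -510518135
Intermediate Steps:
Q(p) = 5
(-47144 + 8559)*(13226 + Q(-10*(-4))) = (-47144 + 8559)*(13226 + 5) = -38585*13231 = -510518135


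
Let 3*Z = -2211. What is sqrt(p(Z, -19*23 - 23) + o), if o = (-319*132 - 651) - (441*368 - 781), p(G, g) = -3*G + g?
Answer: I*sqrt(202515) ≈ 450.02*I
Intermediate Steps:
Z = -737 (Z = (1/3)*(-2211) = -737)
p(G, g) = g - 3*G
o = -204266 (o = (-42108 - 651) - (162288 - 781) = -42759 - 1*161507 = -42759 - 161507 = -204266)
sqrt(p(Z, -19*23 - 23) + o) = sqrt(((-19*23 - 23) - 3*(-737)) - 204266) = sqrt(((-437 - 23) + 2211) - 204266) = sqrt((-460 + 2211) - 204266) = sqrt(1751 - 204266) = sqrt(-202515) = I*sqrt(202515)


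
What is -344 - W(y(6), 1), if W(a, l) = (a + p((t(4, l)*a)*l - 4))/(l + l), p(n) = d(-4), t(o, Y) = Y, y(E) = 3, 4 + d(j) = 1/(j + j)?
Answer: -5495/16 ≈ -343.44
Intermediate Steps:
d(j) = -4 + 1/(2*j) (d(j) = -4 + 1/(j + j) = -4 + 1/(2*j))
p(n) = -33/8 (p(n) = -4 + (½)/(-4) = -4 + (½)*(-¼) = -4 - ⅛ = -33/8)
W(a, l) = (-33/8 + a)/(2*l) (W(a, l) = (a - 33/8)/(l + l) = (-33/8 + a)/((2*l)) = (-33/8 + a)*(1/(2*l)) = (-33/8 + a)/(2*l))
-344 - W(y(6), 1) = -344 - (-33 + 8*3)/(16*1) = -344 - (-33 + 24)/16 = -344 - (-9)/16 = -344 - 1*(-9/16) = -344 + 9/16 = -5495/16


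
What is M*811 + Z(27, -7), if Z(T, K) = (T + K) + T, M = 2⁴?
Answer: 13023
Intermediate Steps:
M = 16
Z(T, K) = K + 2*T (Z(T, K) = (K + T) + T = K + 2*T)
M*811 + Z(27, -7) = 16*811 + (-7 + 2*27) = 12976 + (-7 + 54) = 12976 + 47 = 13023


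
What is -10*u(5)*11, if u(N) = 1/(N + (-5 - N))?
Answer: 22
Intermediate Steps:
u(N) = -1/5 (u(N) = 1/(-5) = -1/5)
-10*u(5)*11 = -10*(-1/5)*11 = 2*11 = 22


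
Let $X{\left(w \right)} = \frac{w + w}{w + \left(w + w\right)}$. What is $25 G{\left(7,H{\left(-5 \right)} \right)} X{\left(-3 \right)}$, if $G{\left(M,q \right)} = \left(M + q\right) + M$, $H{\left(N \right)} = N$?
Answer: $150$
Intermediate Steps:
$X{\left(w \right)} = \frac{2}{3}$ ($X{\left(w \right)} = \frac{2 w}{w + 2 w} = \frac{2 w}{3 w} = 2 w \frac{1}{3 w} = \frac{2}{3}$)
$G{\left(M,q \right)} = q + 2 M$
$25 G{\left(7,H{\left(-5 \right)} \right)} X{\left(-3 \right)} = 25 \left(-5 + 2 \cdot 7\right) \frac{2}{3} = 25 \left(-5 + 14\right) \frac{2}{3} = 25 \cdot 9 \cdot \frac{2}{3} = 225 \cdot \frac{2}{3} = 150$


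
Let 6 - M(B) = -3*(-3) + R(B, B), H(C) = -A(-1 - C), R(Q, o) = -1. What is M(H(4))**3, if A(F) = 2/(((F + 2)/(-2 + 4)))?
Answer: -8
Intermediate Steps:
A(F) = 2/(1 + F/2) (A(F) = 2/(((2 + F)/2)) = 2/(((2 + F)*(1/2))) = 2/(1 + F/2))
H(C) = -4/(1 - C) (H(C) = -4/(2 + (-1 - C)) = -4/(1 - C))
M(B) = -2 (M(B) = 6 - (-3*(-3) - 1) = 6 - (9 - 1) = 6 - 1*8 = 6 - 8 = -2)
M(H(4))**3 = (-2)**3 = -8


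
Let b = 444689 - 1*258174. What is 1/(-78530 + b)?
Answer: 1/107985 ≈ 9.2605e-6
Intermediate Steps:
b = 186515 (b = 444689 - 258174 = 186515)
1/(-78530 + b) = 1/(-78530 + 186515) = 1/107985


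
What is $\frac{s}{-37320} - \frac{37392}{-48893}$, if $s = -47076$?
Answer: $\frac{308096359}{152057230} \approx 2.0262$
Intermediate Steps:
$\frac{s}{-37320} - \frac{37392}{-48893} = - \frac{47076}{-37320} - \frac{37392}{-48893} = \left(-47076\right) \left(- \frac{1}{37320}\right) - - \frac{37392}{48893} = \frac{3923}{3110} + \frac{37392}{48893} = \frac{308096359}{152057230}$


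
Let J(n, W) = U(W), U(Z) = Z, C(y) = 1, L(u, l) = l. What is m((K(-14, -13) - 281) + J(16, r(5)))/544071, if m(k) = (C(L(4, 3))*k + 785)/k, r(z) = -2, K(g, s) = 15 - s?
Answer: -106/27747621 ≈ -3.8201e-6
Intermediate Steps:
J(n, W) = W
m(k) = (785 + k)/k (m(k) = (1*k + 785)/k = (k + 785)/k = (785 + k)/k)
m((K(-14, -13) - 281) + J(16, r(5)))/544071 = ((785 + (((15 - 1*(-13)) - 281) - 2))/(((15 - 1*(-13)) - 281) - 2))/544071 = ((785 + (((15 + 13) - 281) - 2))/(((15 + 13) - 281) - 2))*(1/544071) = ((785 + ((28 - 281) - 2))/((28 - 281) - 2))*(1/544071) = ((785 + (-253 - 2))/(-253 - 2))*(1/544071) = ((785 - 255)/(-255))*(1/544071) = -1/255*530*(1/544071) = -106/51*1/544071 = -106/27747621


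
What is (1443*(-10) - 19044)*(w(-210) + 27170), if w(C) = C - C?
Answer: -909488580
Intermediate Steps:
w(C) = 0
(1443*(-10) - 19044)*(w(-210) + 27170) = (1443*(-10) - 19044)*(0 + 27170) = (-14430 - 19044)*27170 = -33474*27170 = -909488580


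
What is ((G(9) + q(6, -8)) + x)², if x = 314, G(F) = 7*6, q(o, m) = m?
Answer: 121104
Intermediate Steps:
G(F) = 42
((G(9) + q(6, -8)) + x)² = ((42 - 8) + 314)² = (34 + 314)² = 348² = 121104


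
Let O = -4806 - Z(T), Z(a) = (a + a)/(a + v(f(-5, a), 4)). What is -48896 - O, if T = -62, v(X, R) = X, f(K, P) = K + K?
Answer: -793589/18 ≈ -44088.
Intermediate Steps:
f(K, P) = 2*K
Z(a) = 2*a/(-10 + a) (Z(a) = (a + a)/(a + 2*(-5)) = (2*a)/(a - 10) = (2*a)/(-10 + a) = 2*a/(-10 + a))
O = -86539/18 (O = -4806 - 2*(-62)/(-10 - 62) = -4806 - 2*(-62)/(-72) = -4806 - 2*(-62)*(-1)/72 = -4806 - 1*31/18 = -4806 - 31/18 = -86539/18 ≈ -4807.7)
-48896 - O = -48896 - 1*(-86539/18) = -48896 + 86539/18 = -793589/18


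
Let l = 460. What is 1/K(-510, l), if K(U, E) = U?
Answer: -1/510 ≈ -0.0019608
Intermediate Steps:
1/K(-510, l) = 1/(-510) = -1/510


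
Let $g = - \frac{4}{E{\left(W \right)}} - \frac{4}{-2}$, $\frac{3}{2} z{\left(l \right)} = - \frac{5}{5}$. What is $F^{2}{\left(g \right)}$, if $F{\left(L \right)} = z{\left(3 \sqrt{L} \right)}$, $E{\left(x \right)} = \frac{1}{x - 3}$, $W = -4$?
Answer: $\frac{4}{9} \approx 0.44444$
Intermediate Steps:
$E{\left(x \right)} = \frac{1}{-3 + x}$
$z{\left(l \right)} = - \frac{2}{3}$ ($z{\left(l \right)} = \frac{2 \left(- \frac{5}{5}\right)}{3} = \frac{2 \left(\left(-5\right) \frac{1}{5}\right)}{3} = \frac{2}{3} \left(-1\right) = - \frac{2}{3}$)
$g = 30$ ($g = - \frac{4}{\frac{1}{-3 - 4}} - \frac{4}{-2} = - \frac{4}{\frac{1}{-7}} - -2 = - \frac{4}{- \frac{1}{7}} + 2 = \left(-4\right) \left(-7\right) + 2 = 28 + 2 = 30$)
$F{\left(L \right)} = - \frac{2}{3}$
$F^{2}{\left(g \right)} = \left(- \frac{2}{3}\right)^{2} = \frac{4}{9}$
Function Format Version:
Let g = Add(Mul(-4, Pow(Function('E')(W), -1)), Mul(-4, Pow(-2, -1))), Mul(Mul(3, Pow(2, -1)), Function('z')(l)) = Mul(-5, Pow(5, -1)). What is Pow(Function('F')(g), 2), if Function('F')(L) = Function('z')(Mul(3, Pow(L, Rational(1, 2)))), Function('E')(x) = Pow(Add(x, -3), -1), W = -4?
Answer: Rational(4, 9) ≈ 0.44444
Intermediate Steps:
Function('E')(x) = Pow(Add(-3, x), -1)
Function('z')(l) = Rational(-2, 3) (Function('z')(l) = Mul(Rational(2, 3), Mul(-5, Pow(5, -1))) = Mul(Rational(2, 3), Mul(-5, Rational(1, 5))) = Mul(Rational(2, 3), -1) = Rational(-2, 3))
g = 30 (g = Add(Mul(-4, Pow(Pow(Add(-3, -4), -1), -1)), Mul(-4, Pow(-2, -1))) = Add(Mul(-4, Pow(Pow(-7, -1), -1)), Mul(-4, Rational(-1, 2))) = Add(Mul(-4, Pow(Rational(-1, 7), -1)), 2) = Add(Mul(-4, -7), 2) = Add(28, 2) = 30)
Function('F')(L) = Rational(-2, 3)
Pow(Function('F')(g), 2) = Pow(Rational(-2, 3), 2) = Rational(4, 9)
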